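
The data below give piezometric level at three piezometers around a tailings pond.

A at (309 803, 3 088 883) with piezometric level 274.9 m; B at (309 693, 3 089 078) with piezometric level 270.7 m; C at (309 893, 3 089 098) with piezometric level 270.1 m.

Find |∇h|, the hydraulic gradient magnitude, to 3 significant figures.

Three-point gradient (reference A): Δ to B = (-110, 195, -4.2), Δ to C = (90, 215, -4.8).
∂h/∂x = -0.0008010, ∂h/∂y = -0.02199 (det = -41200).
|∇h| = √(-0.0008010² + -0.02199²) = 0.022

0.0220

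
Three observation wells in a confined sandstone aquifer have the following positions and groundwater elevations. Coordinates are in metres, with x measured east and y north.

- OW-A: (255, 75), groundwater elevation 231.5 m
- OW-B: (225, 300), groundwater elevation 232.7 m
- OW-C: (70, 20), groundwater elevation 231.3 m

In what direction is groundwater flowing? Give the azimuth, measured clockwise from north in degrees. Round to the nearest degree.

175°

With h = a·x + b·y + c and OW-A as origin, the differences give:
  (-30)·a + 225·b = +1.2
  (-185)·a + (-55)·b = -0.2
Eliminate b (×(-55) and ×225, subtract): 43275·a = -21.00 → a = ∂h/∂x = -0.0004853
Back-substitute: b = ∂h/∂y = +0.005269.
Flow direction (−∇h) has components (+0.0004853 E, -0.005269 N).
Azimuth = atan2(E, N) = atan2(+0.0004853, -0.005269) = 174.7° ≈ 175°.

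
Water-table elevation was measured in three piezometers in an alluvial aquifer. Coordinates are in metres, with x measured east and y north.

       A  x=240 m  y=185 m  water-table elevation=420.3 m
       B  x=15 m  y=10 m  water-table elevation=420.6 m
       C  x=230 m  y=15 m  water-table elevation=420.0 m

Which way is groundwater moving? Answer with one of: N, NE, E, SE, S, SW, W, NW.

Three-point gradient (reference A): Δ to B = (-225, -175, +0.3), Δ to C = (-10, -170, -0.3).
∂h/∂x = -0.002836, ∂h/∂y = +0.001932 (det = 36500).
Flow = −∇h = (+0.002836 east, -0.001932 north), which points southeast.

SE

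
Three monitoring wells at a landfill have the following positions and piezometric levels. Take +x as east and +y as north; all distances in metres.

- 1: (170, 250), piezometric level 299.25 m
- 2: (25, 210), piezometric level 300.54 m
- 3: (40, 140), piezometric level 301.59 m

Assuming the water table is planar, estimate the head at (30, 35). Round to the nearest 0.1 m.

303.3 m

Differences from 1: to 2 (Δx, Δy, Δh) = (-145, -40, +1.29); to 3 = (-130, -110, +2.34).
Determinant of the coordinate differences = (-145)·(-110) − (-130)·(-40) = 10750.
∂h/∂x = [(+1.29)·(-110) − (+2.34)·(-40)] / 10750 = -0.004493
∂h/∂y = [(-145)·(+2.34) − (-130)·(+1.29)] / 10750 = -0.01596
h(30, 35) = 299.25 + (-0.004493)·(-140) + (-0.01596)·(-215) = 299.25 +0.629 +3.432 = 303.311 m.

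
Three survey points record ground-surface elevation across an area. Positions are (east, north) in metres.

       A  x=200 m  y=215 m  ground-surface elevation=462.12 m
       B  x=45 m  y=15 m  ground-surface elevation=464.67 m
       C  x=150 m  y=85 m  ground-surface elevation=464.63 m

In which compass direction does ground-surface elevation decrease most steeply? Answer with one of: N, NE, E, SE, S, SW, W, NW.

NW

Three-point gradient (reference A): Δ to B = (-155, -200, +2.55), Δ to C = (-50, -130, +2.51).
∂z/∂x = +0.01680, ∂z/∂y = -0.02577 (det = 10150).
Steepest decrease is along −∇f = (-0.01680 E, +0.02577 N) → northwest.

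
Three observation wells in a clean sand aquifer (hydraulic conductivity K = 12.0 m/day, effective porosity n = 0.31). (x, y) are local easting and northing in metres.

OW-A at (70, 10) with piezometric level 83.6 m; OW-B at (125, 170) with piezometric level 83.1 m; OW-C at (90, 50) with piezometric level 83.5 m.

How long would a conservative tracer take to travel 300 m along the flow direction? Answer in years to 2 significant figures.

3.5 years

Differences from OW-A: to OW-B (Δx, Δy, Δh) = (55, 160, -0.5); to OW-C = (20, 40, -0.1).
Determinant of the coordinate differences = 55·40 − 20·160 = -1000.
∂h/∂x = [(-0.5)·40 − (-0.1)·160] / -1000 = +0.004000
∂h/∂y = [55·(-0.1) − 20·(-0.5)] / -1000 = -0.004500
|∇h| = √(0.004000² + -0.004500²) = 0.006021
Seepage velocity v = K·i/n = 12.0 × 0.006021 / 0.31 = 0.2331 m/day.
t = 300 / 0.2331 = 1287 days = 3.52 years.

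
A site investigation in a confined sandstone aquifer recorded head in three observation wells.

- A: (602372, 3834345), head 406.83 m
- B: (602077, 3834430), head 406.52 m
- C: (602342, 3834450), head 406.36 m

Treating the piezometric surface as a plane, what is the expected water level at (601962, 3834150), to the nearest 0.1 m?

407.8 m

Differences from A: to B (Δx, Δy, Δh) = (-295, 85, -0.31); to C = (-30, 105, -0.47).
Determinant of the coordinate differences = (-295)·105 − (-30)·85 = -28425.
∂h/∂x = [(-0.31)·105 − (-0.47)·85] / -28425 = -0.0002603
∂h/∂y = [(-295)·(-0.47) − (-30)·(-0.31)] / -28425 = -0.004551
h(601962, 3834150) = 406.83 + (-0.0002603)·(-410) + (-0.004551)·(-195) = 406.83 +0.107 +0.887 = 407.824 m.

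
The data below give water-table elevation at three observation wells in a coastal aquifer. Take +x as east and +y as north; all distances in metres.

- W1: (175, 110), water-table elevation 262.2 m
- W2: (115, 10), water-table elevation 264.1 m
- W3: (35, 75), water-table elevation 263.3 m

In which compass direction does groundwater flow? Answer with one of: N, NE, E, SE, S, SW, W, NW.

Three-point gradient (reference W1): Δ to W2 = (-60, -100, +1.9), Δ to W3 = (-140, -35, +1.1).
∂h/∂x = -0.003655, ∂h/∂y = -0.01681 (det = -11900).
Flow = −∇h = (+0.003655 east, +0.01681 north), which points north.

N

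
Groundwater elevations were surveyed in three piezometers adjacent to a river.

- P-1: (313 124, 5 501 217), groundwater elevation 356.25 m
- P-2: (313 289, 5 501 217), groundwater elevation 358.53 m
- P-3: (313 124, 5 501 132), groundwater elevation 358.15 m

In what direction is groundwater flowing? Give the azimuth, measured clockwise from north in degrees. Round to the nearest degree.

∂h/∂x = (358.53 − 356.25) / (313289 − 313124) = +0.01382
∂h/∂y = (358.15 − 356.25) / (5501132 − 5501217) = -0.02235
Flow direction (−∇h) has components (-0.01382 E, +0.02235 N).
Azimuth = atan2(E, N) = atan2(-0.01382, +0.02235) = 328.3° ≈ 328°.

328°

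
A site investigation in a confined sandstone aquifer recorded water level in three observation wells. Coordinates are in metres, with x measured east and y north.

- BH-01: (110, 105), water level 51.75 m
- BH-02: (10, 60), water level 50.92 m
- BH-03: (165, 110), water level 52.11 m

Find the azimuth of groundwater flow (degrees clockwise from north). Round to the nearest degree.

231°

Differences from BH-01: to BH-02 (Δx, Δy, Δh) = (-100, -45, -0.83); to BH-03 = (55, 5, +0.36).
Determinant of the coordinate differences = (-100)·5 − 55·(-45) = 1975.
∂h/∂x = [(-0.83)·5 − (+0.36)·(-45)] / 1975 = +0.006101
∂h/∂y = [(-100)·(+0.36) − 55·(-0.83)] / 1975 = +0.004886
Flow direction (−∇h) has components (-0.006101 E, -0.004886 N).
Azimuth = atan2(E, N) = atan2(-0.006101, -0.004886) = 231.3° ≈ 231°.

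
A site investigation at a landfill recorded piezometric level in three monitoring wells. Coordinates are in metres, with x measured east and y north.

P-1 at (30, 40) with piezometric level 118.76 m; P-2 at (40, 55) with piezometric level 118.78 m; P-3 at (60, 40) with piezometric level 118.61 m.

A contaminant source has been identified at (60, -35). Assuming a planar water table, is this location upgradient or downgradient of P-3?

downgradient

Differences from P-1: to P-2 (Δx, Δy, Δh) = (10, 15, +0.02); to P-3 = (30, 0, -0.15).
Determinant of the coordinate differences = 10·0 − 30·15 = -450.
∂h/∂x = [(+0.02)·0 − (-0.15)·15] / -450 = -0.005000
∂h/∂y = [10·(-0.15) − 30·(+0.02)] / -450 = +0.004667
Head at (60, -35) = 118.76 + (-0.005000)·(30) + (+0.004667)·(-75) = 118.26 m.
That is lower than the 118.61 m at P-3, so the point is downgradient.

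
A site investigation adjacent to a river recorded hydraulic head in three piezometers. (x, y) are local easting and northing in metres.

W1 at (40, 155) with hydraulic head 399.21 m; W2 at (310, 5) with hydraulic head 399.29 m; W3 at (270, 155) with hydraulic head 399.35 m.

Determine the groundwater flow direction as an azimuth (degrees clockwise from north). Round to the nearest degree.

With h = a·x + b·y + c and W1 as origin, the differences give:
  270·a + (-150)·b = +0.08
  230·a + 0·b = +0.14
Eliminate b (×0 and ×(-150), subtract): 34500·a = 21.000 → a = ∂h/∂x = +0.0006087
Back-substitute: b = ∂h/∂y = +0.0005623.
Flow direction (−∇h) has components (-0.0006087 E, -0.0005623 N).
Azimuth = atan2(E, N) = atan2(-0.0006087, -0.0005623) = 227.3° ≈ 227°.

227°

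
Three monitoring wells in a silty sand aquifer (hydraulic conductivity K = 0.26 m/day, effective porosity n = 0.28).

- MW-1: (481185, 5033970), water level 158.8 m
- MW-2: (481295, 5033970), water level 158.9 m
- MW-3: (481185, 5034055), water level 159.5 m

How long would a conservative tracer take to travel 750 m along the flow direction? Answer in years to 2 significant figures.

270 years

∂h/∂x = (158.9 − 158.8) / (481295 − 481185) = +0.0009091
∂h/∂y = (159.5 − 158.8) / (5034055 − 5033970) = +0.008235
|∇h| = √(0.0009091² + 0.008235²) = 0.008285
Seepage velocity v = K·i/n = 0.26 × 0.008285 / 0.28 = 0.007693 m/day.
t = 750 / 0.007693 = 9.749e+04 days = 267 years.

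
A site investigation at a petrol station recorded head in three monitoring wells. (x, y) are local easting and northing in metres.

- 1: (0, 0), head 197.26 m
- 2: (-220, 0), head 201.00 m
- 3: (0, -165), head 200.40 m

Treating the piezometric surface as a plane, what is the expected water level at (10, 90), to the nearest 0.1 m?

195.4 m

∂h/∂x = (201.00 − 197.26) / (-220 − 0) = -0.01700
∂h/∂y = (200.40 − 197.26) / (-165 − 0) = -0.01903
h(10, 90) = 197.26 + (-0.01700)·(10) + (-0.01903)·(90) = 197.26 -0.170 -1.713 = 195.377 m.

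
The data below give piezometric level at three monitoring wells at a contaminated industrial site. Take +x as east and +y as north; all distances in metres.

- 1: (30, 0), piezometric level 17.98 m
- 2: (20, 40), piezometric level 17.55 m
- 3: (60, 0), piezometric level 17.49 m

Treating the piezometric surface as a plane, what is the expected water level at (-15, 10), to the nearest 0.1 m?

18.6 m

With h = a·x + b·y + c and 1 as origin, the differences give:
  (-10)·a + 40·b = -0.43
  30·a + 0·b = -0.49
Eliminate b (×0 and ×40, subtract): -1200·a = 19.600 → a = ∂h/∂x = -0.01633
Back-substitute: b = ∂h/∂y = -0.01483.
h(-15, 10) = 17.98 + (-0.01633)·(-45) + (-0.01483)·(10) = 17.98 +0.735 -0.148 = 18.567 m.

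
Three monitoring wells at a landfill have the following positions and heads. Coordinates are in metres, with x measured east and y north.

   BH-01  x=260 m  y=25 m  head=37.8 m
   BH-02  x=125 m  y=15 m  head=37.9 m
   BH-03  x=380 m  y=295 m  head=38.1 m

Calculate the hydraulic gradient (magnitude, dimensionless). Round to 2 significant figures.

0.0017

Taking BH-01 as reference: BH-02−BH-01 = (-135, -10, +0.1); BH-03−BH-01 = (120, 270, +0.3).
Determinant of the coordinate differences = (-135)·270 − 120·(-10) = -35250.
∂h/∂x = [(+0.1)·270 − (+0.3)·(-10)] / -35250 = -0.0008511
∂h/∂y = [(-135)·(+0.3) − 120·(+0.1)] / -35250 = +0.001489
|∇h| = √(-0.0008511² + 0.001489²) = 0.001715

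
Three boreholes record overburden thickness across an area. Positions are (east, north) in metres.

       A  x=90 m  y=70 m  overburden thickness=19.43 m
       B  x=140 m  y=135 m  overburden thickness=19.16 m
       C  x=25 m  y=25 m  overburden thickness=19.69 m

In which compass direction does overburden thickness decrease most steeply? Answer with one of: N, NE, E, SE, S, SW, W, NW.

NE

With d = a·x + b·y + c and A as origin, the differences give:
  50·a + 65·b = -0.27
  (-65)·a + (-45)·b = +0.26
Eliminate b (×(-45) and ×65, subtract): 1975·a = -4.750 → a = ∂d/∂x = -0.002405
Back-substitute: b = ∂d/∂y = -0.002304.
Steepest decrease is along −∇f = (+0.002405 E, +0.002304 N) → northeast.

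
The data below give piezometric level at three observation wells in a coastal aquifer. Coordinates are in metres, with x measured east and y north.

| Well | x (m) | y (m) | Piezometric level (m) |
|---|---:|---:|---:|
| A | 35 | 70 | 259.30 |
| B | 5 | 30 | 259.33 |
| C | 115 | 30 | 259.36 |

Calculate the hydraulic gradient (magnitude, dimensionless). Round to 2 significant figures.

With h = a·x + b·y + c and A as origin, the differences give:
  (-30)·a + (-40)·b = +0.03
  80·a + (-40)·b = +0.06
Eliminate b (×(-40) and ×(-40), subtract): 4400·a = 1.200 → a = ∂h/∂x = +0.0002727
Back-substitute: b = ∂h/∂y = -0.0009545.
|∇h| = √(0.0002727² + -0.0009545²) = 0.0009927

0.00099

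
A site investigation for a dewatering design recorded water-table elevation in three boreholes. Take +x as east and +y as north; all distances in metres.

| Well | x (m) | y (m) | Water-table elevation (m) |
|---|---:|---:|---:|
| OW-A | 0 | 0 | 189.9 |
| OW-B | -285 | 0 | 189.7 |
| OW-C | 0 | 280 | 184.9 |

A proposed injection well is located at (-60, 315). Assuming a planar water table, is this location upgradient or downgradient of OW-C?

downgradient

∂h/∂x = (189.7 − 189.9) / (-285 − 0) = +0.0007018
∂h/∂y = (184.9 − 189.9) / (280 − 0) = -0.01786
Head at (-60, 315) = 189.9 + (+0.0007018)·(-60) + (-0.01786)·(315) = 184.23 m.
That is lower than the 184.9 m at OW-C, so the point is downgradient.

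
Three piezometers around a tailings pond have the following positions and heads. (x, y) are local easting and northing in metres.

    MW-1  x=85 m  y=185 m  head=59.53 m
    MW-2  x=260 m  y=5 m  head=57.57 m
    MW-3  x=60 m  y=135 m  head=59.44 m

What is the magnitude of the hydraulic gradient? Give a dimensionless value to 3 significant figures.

Three-point gradient (reference MW-1): Δ to MW-2 = (175, -180, -1.96), Δ to MW-3 = (-25, -50, -0.09).
∂h/∂x = -0.006174, ∂h/∂y = +0.004887 (det = -13250).
|∇h| = √(-0.006174² + 0.004887²) = 0.007874

0.00787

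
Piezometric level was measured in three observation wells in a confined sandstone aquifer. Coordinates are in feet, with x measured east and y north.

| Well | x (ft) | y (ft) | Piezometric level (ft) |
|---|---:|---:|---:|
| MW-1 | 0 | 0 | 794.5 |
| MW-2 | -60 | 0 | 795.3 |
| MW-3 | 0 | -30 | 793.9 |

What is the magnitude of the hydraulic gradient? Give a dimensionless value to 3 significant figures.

0.0240

∂h/∂x = (795.3 − 794.5) / (-60 − 0) = -0.01333
∂h/∂y = (793.9 − 794.5) / (-30 − 0) = +0.02000
|∇h| = √(-0.01333² + 0.02000²) = 0.02404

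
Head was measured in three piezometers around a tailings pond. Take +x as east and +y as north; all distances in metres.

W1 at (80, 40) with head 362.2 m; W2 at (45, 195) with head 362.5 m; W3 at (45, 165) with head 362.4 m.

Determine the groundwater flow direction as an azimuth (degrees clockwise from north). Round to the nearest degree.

Differences from W1: to W2 (Δx, Δy, Δh) = (-35, 155, +0.3); to W3 = (-35, 125, +0.2).
Determinant of the coordinate differences = (-35)·125 − (-35)·155 = 1050.
∂h/∂x = [(+0.3)·125 − (+0.2)·155] / 1050 = +0.006190
∂h/∂y = [(-35)·(+0.2) − (-35)·(+0.3)] / 1050 = +0.003333
Flow direction (−∇h) has components (-0.006190 E, -0.003333 N).
Azimuth = atan2(E, N) = atan2(-0.006190, -0.003333) = 241.7° ≈ 242°.

242°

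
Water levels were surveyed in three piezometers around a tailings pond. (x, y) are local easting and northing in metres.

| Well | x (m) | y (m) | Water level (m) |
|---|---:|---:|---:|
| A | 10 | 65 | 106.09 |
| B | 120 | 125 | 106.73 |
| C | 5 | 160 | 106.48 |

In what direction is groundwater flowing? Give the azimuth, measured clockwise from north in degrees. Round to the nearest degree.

Taking A as reference: B−A = (110, 60, +0.64); C−A = (-5, 95, +0.39).
Solve a·Δx + b·Δy = Δh: det = 110·95 − (-5)·60 = 10750.
∂h/∂x = [(+0.64)·95 − (+0.39)·60] / 10750 = +0.003479
∂h/∂y = [110·(+0.39) − (-5)·(+0.64)] / 10750 = +0.004288
Flow direction (−∇h) has components (-0.003479 E, -0.004288 N).
Azimuth = atan2(E, N) = atan2(-0.003479, -0.004288) = 219.1° ≈ 219°.

219°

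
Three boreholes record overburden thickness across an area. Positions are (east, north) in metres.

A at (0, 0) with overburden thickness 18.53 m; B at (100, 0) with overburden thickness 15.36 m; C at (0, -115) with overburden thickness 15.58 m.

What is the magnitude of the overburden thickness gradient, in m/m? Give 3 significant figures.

0.0408 m/m

∂d/∂x = (15.36 − 18.53) / (100 − 0) = -0.03170
∂d/∂y = (15.58 − 18.53) / (-115 − 0) = +0.02565
|∇f| = √(-0.03170² + 0.02565²) = 0.04078 m/m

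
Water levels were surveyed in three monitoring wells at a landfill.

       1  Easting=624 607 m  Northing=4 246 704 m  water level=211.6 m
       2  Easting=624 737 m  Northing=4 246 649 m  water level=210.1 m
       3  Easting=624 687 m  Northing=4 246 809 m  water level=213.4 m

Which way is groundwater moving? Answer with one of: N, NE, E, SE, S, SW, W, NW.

Differences from 1: to 2 (Δx, Δy, Δh) = (130, -55, -1.5); to 3 = (80, 105, +1.8).
Solve a·Δx + b·Δy = Δh: det = 130·105 − 80·(-55) = 18050.
∂h/∂x = [(-1.5)·105 − (+1.8)·(-55)] / 18050 = -0.003241
∂h/∂y = [130·(+1.8) − 80·(-1.5)] / 18050 = +0.01961
Flow = −∇h = (+0.003241 east, -0.01961 north), which points south.

S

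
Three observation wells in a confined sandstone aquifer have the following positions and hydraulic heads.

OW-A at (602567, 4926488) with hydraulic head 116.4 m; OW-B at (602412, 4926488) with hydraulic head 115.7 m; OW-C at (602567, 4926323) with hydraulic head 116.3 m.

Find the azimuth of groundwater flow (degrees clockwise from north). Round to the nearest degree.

262°

∂h/∂x = (115.7 − 116.4) / (602412 − 602567) = +0.004516
∂h/∂y = (116.3 − 116.4) / (4926323 − 4926488) = +0.0006061
Flow direction (−∇h) has components (-0.004516 E, -0.0006061 N).
Azimuth = atan2(E, N) = atan2(-0.004516, -0.0006061) = 262.4° ≈ 262°.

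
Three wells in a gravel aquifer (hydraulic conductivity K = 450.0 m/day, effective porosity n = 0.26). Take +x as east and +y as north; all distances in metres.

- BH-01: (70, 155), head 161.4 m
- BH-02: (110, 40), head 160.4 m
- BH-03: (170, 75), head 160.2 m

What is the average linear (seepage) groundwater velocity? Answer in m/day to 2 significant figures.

Taking BH-01 as reference: BH-02−BH-01 = (40, -115, -1.0); BH-03−BH-01 = (100, -80, -1.2).
Determinant of the coordinate differences = 40·(-80) − 100·(-115) = 8300.
∂h/∂x = [(-1.0)·(-80) − (-1.2)·(-115)] / 8300 = -0.006988
∂h/∂y = [40·(-1.2) − 100·(-1.0)] / 8300 = +0.006265
|∇h| = √(-0.006988² + 0.006265²) = 0.009385
Seepage velocity v = K·i/n = 450.0 × 0.009385 / 0.26 = 16.24 m/day.

16 m/day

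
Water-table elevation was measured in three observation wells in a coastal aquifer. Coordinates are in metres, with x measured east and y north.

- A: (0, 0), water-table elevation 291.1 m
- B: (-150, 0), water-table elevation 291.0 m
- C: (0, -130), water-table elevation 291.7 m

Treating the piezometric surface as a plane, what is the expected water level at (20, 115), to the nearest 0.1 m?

290.6 m

∂h/∂x = (291.0 − 291.1) / (-150 − 0) = +0.0006667
∂h/∂y = (291.7 − 291.1) / (-130 − 0) = -0.004615
h(20, 115) = 291.1 + (+0.0006667)·(20) + (-0.004615)·(115) = 291.1 +0.013 -0.531 = 290.583 m.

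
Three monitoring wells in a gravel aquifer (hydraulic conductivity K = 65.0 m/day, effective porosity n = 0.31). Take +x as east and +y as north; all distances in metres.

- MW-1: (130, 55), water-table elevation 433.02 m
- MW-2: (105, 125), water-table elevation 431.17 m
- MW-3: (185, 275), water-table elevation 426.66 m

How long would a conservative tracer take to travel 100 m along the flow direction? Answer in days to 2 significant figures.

With h = a·x + b·y + c and MW-1 as origin, the differences give:
  (-25)·a + 70·b = -1.85
  55·a + 220·b = -6.36
Eliminate b (×220 and ×70, subtract): -9350·a = 38.200 → a = ∂h/∂x = -0.004086
Back-substitute: b = ∂h/∂y = -0.02789.
|∇h| = √(-0.004086² + -0.02789²) = 0.02819
Seepage velocity v = K·i/n = 65.0 × 0.02819 / 0.31 = 5.911 m/day.
t = 100 / 5.911 = 16.92 days.

17 days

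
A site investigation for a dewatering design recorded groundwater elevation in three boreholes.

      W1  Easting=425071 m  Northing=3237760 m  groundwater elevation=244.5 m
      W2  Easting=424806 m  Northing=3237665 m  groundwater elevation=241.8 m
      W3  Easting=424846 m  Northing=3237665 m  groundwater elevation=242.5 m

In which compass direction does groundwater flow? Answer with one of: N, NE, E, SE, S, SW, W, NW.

Differences from W1: to W2 (Δx, Δy, Δh) = (-265, -95, -2.7); to W3 = (-225, -95, -2.0).
Determinant of the coordinate differences = (-265)·(-95) − (-225)·(-95) = 3800.
∂h/∂x = [(-2.7)·(-95) − (-2.0)·(-95)] / 3800 = +0.01750
∂h/∂y = [(-265)·(-2.0) − (-225)·(-2.7)] / 3800 = -0.02039
Flow = −∇h = (-0.01750 east, +0.02039 north), which points northwest.

NW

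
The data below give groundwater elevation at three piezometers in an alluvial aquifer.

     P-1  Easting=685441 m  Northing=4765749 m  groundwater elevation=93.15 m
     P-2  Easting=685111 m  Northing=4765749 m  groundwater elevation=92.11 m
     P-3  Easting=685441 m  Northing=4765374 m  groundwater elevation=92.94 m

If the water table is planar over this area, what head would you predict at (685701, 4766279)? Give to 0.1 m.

94.3 m

∂h/∂x = (92.11 − 93.15) / (685111 − 685441) = +0.003152
∂h/∂y = (92.94 − 93.15) / (4765374 − 4765749) = +0.0005600
h(685701, 4766279) = 93.15 + (+0.003152)·(260) + (+0.0005600)·(530) = 93.15 +0.819 +0.297 = 94.266 m.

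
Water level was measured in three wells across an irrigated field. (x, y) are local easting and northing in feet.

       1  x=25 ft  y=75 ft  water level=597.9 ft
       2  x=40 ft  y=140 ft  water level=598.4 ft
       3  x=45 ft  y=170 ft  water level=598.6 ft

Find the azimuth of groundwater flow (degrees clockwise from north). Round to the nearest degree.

Taking 1 as reference: 2−1 = (15, 65, +0.5); 3−1 = (20, 95, +0.7).
Solve a·Δx + b·Δy = Δh: det = 15·95 − 20·65 = 125.
∂h/∂x = [(+0.5)·95 − (+0.7)·65] / 125 = +0.01600
∂h/∂y = [15·(+0.7) − 20·(+0.5)] / 125 = +0.004000
Flow direction (−∇h) has components (-0.01600 E, -0.004000 N).
Azimuth = atan2(E, N) = atan2(-0.01600, -0.004000) = 256.0° ≈ 256°.

256°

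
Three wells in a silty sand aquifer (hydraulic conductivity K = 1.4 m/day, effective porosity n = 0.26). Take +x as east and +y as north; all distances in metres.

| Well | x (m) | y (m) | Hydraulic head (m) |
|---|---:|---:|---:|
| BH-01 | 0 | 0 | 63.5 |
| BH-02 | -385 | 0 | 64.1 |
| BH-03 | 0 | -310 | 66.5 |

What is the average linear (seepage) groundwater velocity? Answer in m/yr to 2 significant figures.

∂h/∂x = (64.1 − 63.5) / (-385 − 0) = -0.001558
∂h/∂y = (66.5 − 63.5) / (-310 − 0) = -0.009677
|∇h| = √(-0.001558² + -0.009677²) = 0.009802
Seepage velocity v = K·i/n = 1.4 × 0.009802 / 0.26 = 0.05278 m/day = 19.28 m/yr.

19 m/yr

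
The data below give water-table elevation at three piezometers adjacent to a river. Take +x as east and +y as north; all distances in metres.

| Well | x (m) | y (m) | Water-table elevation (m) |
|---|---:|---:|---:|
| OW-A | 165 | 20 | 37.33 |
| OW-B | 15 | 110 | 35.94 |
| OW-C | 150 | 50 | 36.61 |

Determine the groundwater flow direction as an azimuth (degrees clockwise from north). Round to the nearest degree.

With h = a·x + b·y + c and OW-A as origin, the differences give:
  (-150)·a + 90·b = -1.39
  (-15)·a + 30·b = -0.72
Eliminate b (×30 and ×90, subtract): -3150·a = 23.100 → a = ∂h/∂x = -0.007333
Back-substitute: b = ∂h/∂y = -0.02767.
Flow direction (−∇h) has components (+0.007333 E, +0.02767 N).
Azimuth = atan2(E, N) = atan2(+0.007333, +0.02767) = 14.8° ≈ 015°.

015°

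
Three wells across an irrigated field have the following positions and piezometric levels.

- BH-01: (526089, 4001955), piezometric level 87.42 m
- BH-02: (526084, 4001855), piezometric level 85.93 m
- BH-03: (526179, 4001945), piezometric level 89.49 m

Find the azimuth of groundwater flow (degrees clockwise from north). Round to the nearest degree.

Three-point gradient (reference BH-01): Δ to BH-02 = (-5, -100, -1.49), Δ to BH-03 = (90, -10, +2.07).
∂h/∂x = +0.02452, ∂h/∂y = +0.01367 (det = 9050).
Flow direction (−∇h) has components (-0.02452 E, -0.01367 N).
Azimuth = atan2(E, N) = atan2(-0.02452, -0.01367) = 240.9° ≈ 241°.

241°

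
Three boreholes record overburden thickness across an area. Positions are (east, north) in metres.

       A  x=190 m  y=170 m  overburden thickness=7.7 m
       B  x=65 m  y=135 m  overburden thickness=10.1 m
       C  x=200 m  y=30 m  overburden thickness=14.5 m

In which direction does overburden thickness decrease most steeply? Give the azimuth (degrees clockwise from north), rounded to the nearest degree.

006°

With d = a·x + b·y + c and A as origin, the differences give:
  (-125)·a + (-35)·b = +2.4
  10·a + (-140)·b = +6.8
Eliminate b (×(-140) and ×(-35), subtract): 17850·a = -98.00 → a = ∂d/∂x = -0.005490
Back-substitute: b = ∂d/∂y = -0.04896.
Steepest decrease is along −∇f: components (+0.005490 E, +0.04896 N).
Azimuth = atan2(+0.005490, +0.04896) = 6.4° ≈ 006°.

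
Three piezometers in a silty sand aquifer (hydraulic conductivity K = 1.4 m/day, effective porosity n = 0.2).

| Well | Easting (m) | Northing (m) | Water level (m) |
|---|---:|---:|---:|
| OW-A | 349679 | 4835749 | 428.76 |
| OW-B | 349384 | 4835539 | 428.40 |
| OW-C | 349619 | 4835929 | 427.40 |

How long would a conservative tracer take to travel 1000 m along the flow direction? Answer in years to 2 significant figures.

Differences from OW-A: to OW-B (Δx, Δy, Δh) = (-295, -210, -0.36); to OW-C = (-60, 180, -1.36).
Determinant of the coordinate differences = (-295)·180 − (-60)·(-210) = -65700.
∂h/∂x = [(-0.36)·180 − (-1.36)·(-210)] / -65700 = +0.005333
∂h/∂y = [(-295)·(-1.36) − (-60)·(-0.36)] / -65700 = -0.005778
|∇h| = √(0.005333² + -0.005778²) = 0.007863
Seepage velocity v = K·i/n = 1.4 × 0.007863 / 0.2 = 0.05504 m/day.
t = 1000 / 0.05504 = 1.817e+04 days = 49.7 years.

50 years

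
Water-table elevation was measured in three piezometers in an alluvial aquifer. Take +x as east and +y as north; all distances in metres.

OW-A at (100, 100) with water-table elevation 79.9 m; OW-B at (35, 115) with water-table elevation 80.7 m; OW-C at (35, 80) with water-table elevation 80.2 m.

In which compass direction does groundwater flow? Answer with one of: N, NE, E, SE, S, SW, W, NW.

SE

Differences from OW-A: to OW-B (Δx, Δy, Δh) = (-65, 15, +0.8); to OW-C = (-65, -20, +0.3).
Determinant of the coordinate differences = (-65)·(-20) − (-65)·15 = 2275.
∂h/∂x = [(+0.8)·(-20) − (+0.3)·15] / 2275 = -0.009011
∂h/∂y = [(-65)·(+0.3) − (-65)·(+0.8)] / 2275 = +0.01429
Flow = −∇h = (+0.009011 east, -0.01429 north), which points southeast.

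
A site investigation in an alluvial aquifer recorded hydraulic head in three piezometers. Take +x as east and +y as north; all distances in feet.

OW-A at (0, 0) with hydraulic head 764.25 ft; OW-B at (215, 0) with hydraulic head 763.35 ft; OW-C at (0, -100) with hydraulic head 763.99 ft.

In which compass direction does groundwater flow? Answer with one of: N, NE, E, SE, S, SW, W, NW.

∂h/∂x = (763.35 − 764.25) / (215 − 0) = -0.004186
∂h/∂y = (763.99 − 764.25) / (-100 − 0) = +0.002600
Flow = −∇h = (+0.004186 east, -0.002600 north), which points southeast.

SE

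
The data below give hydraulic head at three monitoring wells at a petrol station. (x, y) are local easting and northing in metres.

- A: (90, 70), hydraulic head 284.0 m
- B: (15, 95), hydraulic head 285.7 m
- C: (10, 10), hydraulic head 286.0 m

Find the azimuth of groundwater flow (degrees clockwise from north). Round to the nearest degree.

085°

With h = a·x + b·y + c and A as origin, the differences give:
  (-75)·a + 25·b = +1.7
  (-80)·a + (-60)·b = +2.0
Eliminate b (×(-60) and ×25, subtract): 6500·a = -152.00 → a = ∂h/∂x = -0.02338
Back-substitute: b = ∂h/∂y = -0.002154.
Flow direction (−∇h) has components (+0.02338 E, +0.002154 N).
Azimuth = atan2(E, N) = atan2(+0.02338, +0.002154) = 84.7° ≈ 085°.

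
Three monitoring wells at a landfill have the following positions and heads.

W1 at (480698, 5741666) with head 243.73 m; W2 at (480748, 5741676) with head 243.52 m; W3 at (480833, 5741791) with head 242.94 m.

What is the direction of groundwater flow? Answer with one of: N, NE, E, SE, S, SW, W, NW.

Taking W1 as reference: W2−W1 = (50, 10, -0.21); W3−W1 = (135, 125, -0.79).
Solve a·Δx + b·Δy = Δh: det = 50·125 − 135·10 = 4900.
∂h/∂x = [(-0.21)·125 − (-0.79)·10] / 4900 = -0.003745
∂h/∂y = [50·(-0.79) − 135·(-0.21)] / 4900 = -0.002276
Flow = −∇h = (+0.003745 east, +0.002276 north), which points northeast.

NE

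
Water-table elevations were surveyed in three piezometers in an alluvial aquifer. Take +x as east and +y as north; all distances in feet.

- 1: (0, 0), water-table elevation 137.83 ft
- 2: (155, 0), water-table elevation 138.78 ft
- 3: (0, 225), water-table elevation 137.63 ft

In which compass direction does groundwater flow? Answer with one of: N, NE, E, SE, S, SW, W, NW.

∂h/∂x = (138.78 − 137.83) / (155 − 0) = +0.006129
∂h/∂y = (137.63 − 137.83) / (225 − 0) = -0.0008889
Flow = −∇h = (-0.006129 east, +0.0008889 north), which points west.

W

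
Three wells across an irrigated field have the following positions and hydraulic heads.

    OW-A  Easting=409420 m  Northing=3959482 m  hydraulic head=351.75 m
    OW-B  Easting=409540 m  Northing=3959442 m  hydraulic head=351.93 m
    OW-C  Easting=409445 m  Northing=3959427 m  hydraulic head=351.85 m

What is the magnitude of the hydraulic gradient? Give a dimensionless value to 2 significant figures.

0.0017

With h = a·x + b·y + c and OW-A as origin, the differences give:
  120·a + (-40)·b = +0.18
  25·a + (-55)·b = +0.10
Eliminate b (×(-55) and ×(-40), subtract): -5600·a = -5.900 → a = ∂h/∂x = +0.001054
Back-substitute: b = ∂h/∂y = -0.001339.
|∇h| = √(0.001054² + -0.001339²) = 0.001704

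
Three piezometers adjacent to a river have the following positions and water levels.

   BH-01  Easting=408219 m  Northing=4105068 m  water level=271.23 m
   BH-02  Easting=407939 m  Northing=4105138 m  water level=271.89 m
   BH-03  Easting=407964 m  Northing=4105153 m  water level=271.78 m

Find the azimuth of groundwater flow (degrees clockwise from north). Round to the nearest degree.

051°

Taking BH-01 as reference: BH-02−BH-01 = (-280, 70, +0.66); BH-03−BH-01 = (-255, 85, +0.55).
Solve a·Δx + b·Δy = Δh: det = (-280)·85 − (-255)·70 = -5950.
∂h/∂x = [(+0.66)·85 − (+0.55)·70] / -5950 = -0.002958
∂h/∂y = [(-280)·(+0.55) − (-255)·(+0.66)] / -5950 = -0.002403
Flow direction (−∇h) has components (+0.002958 E, +0.002403 N).
Azimuth = atan2(E, N) = atan2(+0.002958, +0.002403) = 50.9° ≈ 051°.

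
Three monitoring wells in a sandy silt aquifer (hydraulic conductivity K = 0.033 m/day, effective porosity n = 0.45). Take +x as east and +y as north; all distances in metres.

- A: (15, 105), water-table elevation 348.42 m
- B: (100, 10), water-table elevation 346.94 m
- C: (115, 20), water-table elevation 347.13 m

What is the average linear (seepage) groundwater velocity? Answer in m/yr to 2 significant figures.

0.45 m/yr

Taking A as reference: B−A = (85, -95, -1.48); C−A = (100, -85, -1.29).
Solve a·Δx + b·Δy = Δh: det = 85·(-85) − 100·(-95) = 2275.
∂h/∂x = [(-1.48)·(-85) − (-1.29)·(-95)] / 2275 = +0.001429
∂h/∂y = [85·(-1.29) − 100·(-1.48)] / 2275 = +0.01686
|∇h| = √(0.001429² + 0.01686²) = 0.01692
Seepage velocity v = K·i/n = 0.033 × 0.01692 / 0.45 = 0.001241 m/day = 0.4533 m/yr.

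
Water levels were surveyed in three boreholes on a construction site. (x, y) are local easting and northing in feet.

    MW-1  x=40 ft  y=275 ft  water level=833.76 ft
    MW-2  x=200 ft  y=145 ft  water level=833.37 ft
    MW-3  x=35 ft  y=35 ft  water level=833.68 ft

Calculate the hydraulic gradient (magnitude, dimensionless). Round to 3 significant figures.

With h = a·x + b·y + c and MW-1 as origin, the differences give:
  160·a + (-130)·b = -0.39
  (-5)·a + (-240)·b = -0.08
Eliminate b (×(-240) and ×(-130), subtract): -39050·a = 83.200 → a = ∂h/∂x = -0.002131
Back-substitute: b = ∂h/∂y = +0.0003777.
|∇h| = √(-0.002131² + 0.0003777²) = 0.002164

0.00216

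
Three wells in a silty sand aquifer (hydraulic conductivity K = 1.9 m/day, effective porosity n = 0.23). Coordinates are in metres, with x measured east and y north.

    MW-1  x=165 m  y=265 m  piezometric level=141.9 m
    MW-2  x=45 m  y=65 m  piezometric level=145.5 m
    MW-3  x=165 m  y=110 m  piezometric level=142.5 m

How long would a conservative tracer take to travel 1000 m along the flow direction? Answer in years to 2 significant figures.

Three-point gradient (reference MW-1): Δ to MW-2 = (-120, -200, +3.6), Δ to MW-3 = (0, -155, +0.6).
∂h/∂x = -0.02355, ∂h/∂y = -0.003871 (det = 18600).
|∇h| = √(-0.02355² + -0.003871²) = 0.02387
Seepage velocity v = K·i/n = 1.9 × 0.02387 / 0.23 = 0.1972 m/day.
t = 1000 / 0.1972 = 5071 days = 13.9 years.

14 years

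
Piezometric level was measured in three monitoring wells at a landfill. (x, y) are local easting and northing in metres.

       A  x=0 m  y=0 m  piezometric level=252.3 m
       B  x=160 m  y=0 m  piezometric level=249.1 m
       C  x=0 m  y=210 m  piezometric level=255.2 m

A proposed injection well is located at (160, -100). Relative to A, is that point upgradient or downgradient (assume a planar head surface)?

downgradient

∂h/∂x = (249.1 − 252.3) / (160 − 0) = -0.02000
∂h/∂y = (255.2 − 252.3) / (210 − 0) = +0.01381
Head at (160, -100) = 252.3 + (-0.02000)·(160) + (+0.01381)·(-100) = 247.72 m.
That is lower than the 252.3 m at A, so the point is downgradient.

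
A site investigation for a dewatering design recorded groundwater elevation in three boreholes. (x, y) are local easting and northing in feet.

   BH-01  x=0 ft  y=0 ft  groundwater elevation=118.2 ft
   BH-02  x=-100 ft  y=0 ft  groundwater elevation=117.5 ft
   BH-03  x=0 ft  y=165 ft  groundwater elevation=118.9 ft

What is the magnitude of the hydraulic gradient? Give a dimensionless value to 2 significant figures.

0.0082

∂h/∂x = (117.5 − 118.2) / (-100 − 0) = +0.007000
∂h/∂y = (118.9 − 118.2) / (165 − 0) = +0.004242
|∇h| = √(0.007000² + 0.004242²) = 0.008185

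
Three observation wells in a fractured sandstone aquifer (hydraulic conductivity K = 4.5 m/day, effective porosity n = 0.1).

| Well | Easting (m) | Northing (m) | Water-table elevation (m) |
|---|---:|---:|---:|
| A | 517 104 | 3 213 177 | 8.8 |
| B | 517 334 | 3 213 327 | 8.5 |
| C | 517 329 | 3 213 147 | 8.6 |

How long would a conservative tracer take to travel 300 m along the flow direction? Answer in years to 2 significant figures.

17 years

Differences from A: to B (Δx, Δy, Δh) = (230, 150, -0.3); to C = (225, -30, -0.2).
Determinant of the coordinate differences = 230·(-30) − 225·150 = -40650.
∂h/∂x = [(-0.3)·(-30) − (-0.2)·150] / -40650 = -0.0009594
∂h/∂y = [230·(-0.2) − 225·(-0.3)] / -40650 = -0.0005289
|∇h| = √(-0.0009594² + -0.0005289²) = 0.001096
Seepage velocity v = K·i/n = 4.5 × 0.001096 / 0.1 = 0.04932 m/day.
t = 300 / 0.04932 = 6083 days = 16.7 years.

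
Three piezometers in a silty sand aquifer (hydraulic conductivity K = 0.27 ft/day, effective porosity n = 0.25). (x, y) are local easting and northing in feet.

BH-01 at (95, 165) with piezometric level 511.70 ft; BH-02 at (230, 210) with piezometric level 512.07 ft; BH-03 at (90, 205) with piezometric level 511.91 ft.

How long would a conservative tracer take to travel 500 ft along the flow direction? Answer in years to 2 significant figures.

With h = a·x + b·y + c and BH-01 as origin, the differences give:
  135·a + 45·b = +0.37
  (-5)·a + 40·b = +0.21
Eliminate b (×40 and ×45, subtract): 5625·a = 5.350 → a = ∂h/∂x = +0.0009511
Back-substitute: b = ∂h/∂y = +0.005369.
|∇h| = √(0.0009511² + 0.005369²) = 0.005453
Seepage velocity v = K·i/n = 0.27 × 0.005453 / 0.25 = 0.005889 ft/day.
t = 500 / 0.005889 = 8.49e+04 days = 232 years.

230 years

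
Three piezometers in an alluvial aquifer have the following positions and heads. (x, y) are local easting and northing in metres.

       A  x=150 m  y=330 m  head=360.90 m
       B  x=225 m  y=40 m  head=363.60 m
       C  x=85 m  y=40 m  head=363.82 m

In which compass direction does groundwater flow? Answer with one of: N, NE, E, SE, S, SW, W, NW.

N

Differences from A: to B (Δx, Δy, Δh) = (75, -290, +2.70); to C = (-65, -290, +2.92).
Solve a·Δx + b·Δy = Δh: det = 75·(-290) − (-65)·(-290) = -40600.
∂h/∂x = [(+2.70)·(-290) − (+2.92)·(-290)] / -40600 = -0.001571
∂h/∂y = [75·(+2.92) − (-65)·(+2.70)] / -40600 = -0.009717
Flow = −∇h = (+0.001571 east, +0.009717 north), which points north.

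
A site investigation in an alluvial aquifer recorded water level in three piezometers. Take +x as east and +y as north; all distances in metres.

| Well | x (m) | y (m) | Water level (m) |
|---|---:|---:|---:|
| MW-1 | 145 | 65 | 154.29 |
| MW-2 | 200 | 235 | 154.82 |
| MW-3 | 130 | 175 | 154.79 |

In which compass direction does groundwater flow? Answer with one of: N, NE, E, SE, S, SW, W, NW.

SE

Differences from MW-1: to MW-2 (Δx, Δy, Δh) = (55, 170, +0.53); to MW-3 = (-15, 110, +0.50).
Determinant of the coordinate differences = 55·110 − (-15)·170 = 8600.
∂h/∂x = [(+0.53)·110 − (+0.50)·170] / 8600 = -0.003105
∂h/∂y = [55·(+0.50) − (-15)·(+0.53)] / 8600 = +0.004122
Flow = −∇h = (+0.003105 east, -0.004122 north), which points southeast.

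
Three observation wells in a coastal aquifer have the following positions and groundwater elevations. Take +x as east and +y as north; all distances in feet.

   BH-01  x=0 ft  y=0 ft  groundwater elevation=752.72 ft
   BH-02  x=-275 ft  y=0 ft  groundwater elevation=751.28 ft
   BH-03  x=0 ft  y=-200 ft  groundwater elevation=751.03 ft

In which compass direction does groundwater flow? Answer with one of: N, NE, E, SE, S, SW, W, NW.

∂h/∂x = (751.28 − 752.72) / (-275 − 0) = +0.005236
∂h/∂y = (751.03 − 752.72) / (-200 − 0) = +0.008450
Flow = −∇h = (-0.005236 east, -0.008450 north), which points southwest.

SW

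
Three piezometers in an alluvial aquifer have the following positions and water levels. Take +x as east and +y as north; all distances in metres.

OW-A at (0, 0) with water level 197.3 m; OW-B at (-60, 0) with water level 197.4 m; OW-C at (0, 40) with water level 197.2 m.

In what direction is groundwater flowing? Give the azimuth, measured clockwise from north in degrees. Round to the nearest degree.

034°

∂h/∂x = (197.4 − 197.3) / (-60 − 0) = -0.001667
∂h/∂y = (197.2 − 197.3) / (40 − 0) = -0.002500
Flow direction (−∇h) has components (+0.001667 E, +0.002500 N).
Azimuth = atan2(E, N) = atan2(+0.001667, +0.002500) = 33.7° ≈ 034°.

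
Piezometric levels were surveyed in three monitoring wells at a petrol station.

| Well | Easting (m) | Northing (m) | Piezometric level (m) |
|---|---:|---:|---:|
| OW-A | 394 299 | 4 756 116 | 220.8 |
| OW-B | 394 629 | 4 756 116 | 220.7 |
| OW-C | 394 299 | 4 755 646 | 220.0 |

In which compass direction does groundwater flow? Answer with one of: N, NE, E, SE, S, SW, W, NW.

∂h/∂x = (220.7 − 220.8) / (394629 − 394299) = -0.0003030
∂h/∂y = (220.0 − 220.8) / (4755646 − 4756116) = +0.001702
Flow = −∇h = (+0.0003030 east, -0.001702 north), which points south.

S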